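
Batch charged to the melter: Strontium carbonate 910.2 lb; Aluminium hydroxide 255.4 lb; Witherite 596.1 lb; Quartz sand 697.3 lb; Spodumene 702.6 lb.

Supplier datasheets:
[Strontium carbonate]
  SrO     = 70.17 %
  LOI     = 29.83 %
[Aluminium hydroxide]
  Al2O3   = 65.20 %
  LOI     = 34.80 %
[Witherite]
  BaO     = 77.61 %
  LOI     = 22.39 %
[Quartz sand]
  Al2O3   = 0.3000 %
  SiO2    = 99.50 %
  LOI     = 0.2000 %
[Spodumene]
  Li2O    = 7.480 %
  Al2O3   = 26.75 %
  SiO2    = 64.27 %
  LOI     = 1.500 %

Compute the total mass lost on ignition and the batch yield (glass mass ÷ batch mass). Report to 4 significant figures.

LOI loss = 505.8 lb; glass = 2656 lb; yield = 84.00%

Values along the way appear rounded to 4 significant figures between the steps; each numeric step holds exact precision through every step. Every reported figure receives exactly one rounding; all derived quantities (ignition loss, net glass mass, totals, yield, five oxide percentages) are computed from the batch weights for 2656 lb of glass at exact precision as given in question or answer.
LOI of each material in turn:
  Strontium carbonate: 910.2 × 0.2983 = 271.5 lb
  Aluminium hydroxide: 255.4 × 0.3480 = 88.88 lb
  Witherite: 596.1 × 0.2239 = 133.5 lb
  Quartz sand: 697.3 × 0.002000 = 1.395 lb
  Spodumene: 702.6 × 0.01500 = 10.54 lb
Total LOI = 505.8 lb
Glass = batch − LOI = 3162 − 505.8 = 2656 lb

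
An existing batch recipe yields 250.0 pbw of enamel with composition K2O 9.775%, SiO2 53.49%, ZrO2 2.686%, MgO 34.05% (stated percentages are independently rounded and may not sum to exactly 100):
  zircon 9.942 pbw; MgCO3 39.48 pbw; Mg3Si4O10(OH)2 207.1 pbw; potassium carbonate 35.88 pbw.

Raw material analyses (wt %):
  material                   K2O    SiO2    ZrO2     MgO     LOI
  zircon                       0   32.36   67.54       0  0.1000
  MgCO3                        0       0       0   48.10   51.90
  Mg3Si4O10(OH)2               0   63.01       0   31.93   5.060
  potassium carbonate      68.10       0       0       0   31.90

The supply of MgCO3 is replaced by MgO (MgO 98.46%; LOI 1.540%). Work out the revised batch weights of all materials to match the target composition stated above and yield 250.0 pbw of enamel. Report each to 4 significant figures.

Revised batch per 250.0 pbw enamel:
  zircon: 9.942 pbw
  MgO: 19.29 pbw
  Mg3Si4O10(OH)2: 207.1 pbw
  potassium carbonate: 35.88 pbw
Total batch = 272.2 pbw; LOI loss = 22.23 pbw

Working values are printed rounded off to 4 significant figures when written out; every computation runs at full precision at every stage — each reported result is rounded only once. Derived quantities (LOI, four oxide percentages, totals, glass mass, the yield) are computed at exact precision starting from the weights for 250.0 pbw of glass, as quoted within problem or answer.
The oxide mass targets at 250.0 pbw enamel:
  K2O: 9.775% × 250.0 = 24.44 pbw
  SiO2: 53.49% × 250.0 = 133.7 pbw
  ZrO2: 2.686% × 250.0 = 6.715 pbw
  MgO: 34.05% × 250.0 = 85.12 pbw
Sums-versus-targets review using the reported weights, relative to the basis at hand (every target is met by its sum exact up to rounding of places):
  K2O: 35.88·0.6810 = 24.43 pbw (target 24.44 pbw)
  SiO2: 9.942·0.3236 + 207.1·0.6301 = 133.7 pbw (target 133.7 pbw)
  ZrO2: 9.942·0.6754 = 6.715 pbw (target 6.715 pbw)
  MgO: 19.29·0.9846 + 207.1·0.3193 = 85.12 pbw (target 85.12 pbw)
Glass mass check: total batch − LOI = 250.0 pbw (the Σ of target masses is 250.0 pbw; stated basis 250.0 pbw — any gap is answer rounding).
Whole-batch sum: Σ batch = 272.2 pbw; Σ batch·LOI gives LOI loss = 22.23 pbw; the yield ratio, glass ÷ batch: 91.83%.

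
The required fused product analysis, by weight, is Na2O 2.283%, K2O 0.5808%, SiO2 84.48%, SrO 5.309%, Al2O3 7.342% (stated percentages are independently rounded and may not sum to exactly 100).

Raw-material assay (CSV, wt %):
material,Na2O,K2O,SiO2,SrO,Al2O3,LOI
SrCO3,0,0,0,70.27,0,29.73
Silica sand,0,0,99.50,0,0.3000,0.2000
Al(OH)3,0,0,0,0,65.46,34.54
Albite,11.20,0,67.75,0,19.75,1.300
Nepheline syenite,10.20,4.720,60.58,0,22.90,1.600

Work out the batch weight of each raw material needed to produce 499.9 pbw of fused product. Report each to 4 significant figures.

In-progress results are displayed, with 4-significant-figure rounding, between the steps — all internal work maintains full float precision from start to finish. A single rounding produces every reported result — derived quantities are re-derived in full float precision (LOI, the totals, the yield, the five compositions, net glass mass) using the weight values for 499.9 pbw of glass precisely as stated by problem or answer.
Oxide mass targets, per 499.9 pbw fused product:
  Na2O: 2.283% × 499.9 = 11.41 pbw
  K2O: 0.5808% × 499.9 = 2.903 pbw
  SiO2: 84.48% × 499.9 = 422.3 pbw
  SrO: 5.309% × 499.9 = 26.54 pbw
  Al2O3: 7.342% × 499.9 = 36.70 pbw
A balance pass over the oxides, per the reported batch figures, against the basis in use (every target is met by its sum up to rounding of the answer):
  Na2O: 45.88·0.1120 + 61.51·0.1020 = 11.41 pbw (target 11.41 pbw)
  K2O: 61.51·0.04720 = 2.903 pbw (target 2.903 pbw)
  SiO2: 355.7·0.9950 + 45.88·0.6775 + 61.51·0.6058 = 422.3 pbw (target 422.3 pbw)
  SrO: 37.77·0.7027 = 26.54 pbw (target 26.54 pbw)
  Al2O3: 355.7·0.003000 + 19.08·0.6546 + 45.88·0.1975 + 61.51·0.2290 = 36.70 pbw (target 36.70 pbw)
The glass-mass cross-check: net batch after ignition = 499.8 pbw (the targets, summed, come to 499.9 pbw; the stated basis being 499.9 pbw — a pure rounding effect).
Batch total: Σ batch = 519.9 pbw; Σ batch·LOI gives LOI loss = 20.11 pbw; yield = glass ÷ total batch = 96.13%.

Batch per 499.9 pbw fused product:
  SrCO3: 37.77 pbw
  Silica sand: 355.7 pbw
  Al(OH)3: 19.08 pbw
  Albite: 45.88 pbw
  Nepheline syenite: 61.51 pbw
Total batch = 519.9 pbw; LOI loss = 20.11 pbw; yield = 96.13%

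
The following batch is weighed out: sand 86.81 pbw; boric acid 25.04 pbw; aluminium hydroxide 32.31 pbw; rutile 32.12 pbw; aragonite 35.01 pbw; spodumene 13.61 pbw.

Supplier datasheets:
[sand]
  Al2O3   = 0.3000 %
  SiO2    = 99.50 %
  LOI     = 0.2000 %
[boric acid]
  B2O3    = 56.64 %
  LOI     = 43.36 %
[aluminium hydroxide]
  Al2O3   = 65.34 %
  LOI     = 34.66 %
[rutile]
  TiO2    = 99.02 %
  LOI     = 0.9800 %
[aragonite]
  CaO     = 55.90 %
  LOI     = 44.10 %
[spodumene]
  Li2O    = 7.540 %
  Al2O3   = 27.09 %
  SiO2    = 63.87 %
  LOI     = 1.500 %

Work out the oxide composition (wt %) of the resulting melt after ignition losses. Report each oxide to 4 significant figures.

Intermediates are shown rounded off to 4 significant figures when written out — every computation carries exact precision throughout; exactly one rounding lands on each reported result. All derived quantities are carried from the weighed amounts at 186.7 pbw of glass at exact precision (the six compositions, LOI, the totals, glass mass, the yield), as they appear in question or answer.
Mass of each oxide from the mix:
  Li2O: 13.61·0.07540 = 1.026 pbw
  CaO: 35.01·0.5590 = 19.57 pbw
  TiO2: 32.12·0.9902 = 31.81 pbw
  B2O3: 25.04·0.5664 = 14.18 pbw
  Al2O3: 86.81·0.003000 + 32.31·0.6534 + 13.61·0.2709 = 25.06 pbw
  SiO2: 86.81·0.9950 + 13.61·0.6387 = 95.07 pbw
LOI: 86.81·0.002000 + 25.04·0.4336 + 32.31·0.3466 + 32.12·0.009800 + 35.01·0.4410 + 13.61·0.01500 = 38.19 pbw
The glass mass, total less LOI, = 224.9 − 38.19 = 186.7 pbw (equal to the oxide-mass sum)
percent by weight: oxide/glass ×100

Glass mass = 186.7 pbw (batch 224.9 − LOI 38.19).
Composition: Li2O 0.5496%, CaO 10.48%, TiO2 17.03%, B2O3 7.596%, Al2O3 13.42%, SiO2 50.92%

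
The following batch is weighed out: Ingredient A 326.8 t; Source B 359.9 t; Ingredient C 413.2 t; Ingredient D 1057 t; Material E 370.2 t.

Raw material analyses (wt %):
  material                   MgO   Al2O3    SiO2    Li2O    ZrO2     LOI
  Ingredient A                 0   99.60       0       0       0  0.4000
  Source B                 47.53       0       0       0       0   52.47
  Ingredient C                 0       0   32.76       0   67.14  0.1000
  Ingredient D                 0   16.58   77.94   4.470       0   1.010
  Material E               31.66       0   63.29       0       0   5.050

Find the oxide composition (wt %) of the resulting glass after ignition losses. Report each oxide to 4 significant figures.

Every computation holds full float precision in all steps; the intermediate values are displayed rounded to four significant figures at each printed step; a single rounding completes every reported value — derived quantities are re-derived in exact precision (LOI, five oxide percentages, net glass mass, yield, totals) starting from the weights per 2307 t of glass, precisely as stated by the problem or the answer.
Oxide-by-oxide delivered mass:
  MgO: 359.9·0.4753 + 370.2·0.3166 = 288.3 t
  Al2O3: 326.8·0.9960 + 1057·0.1658 = 500.7 t
  SiO2: 413.2·0.3276 + 1057·0.7794 + 370.2·0.6329 = 1193 t
  Li2O: 1057·0.04470 = 47.25 t
  ZrO2: 413.2·0.6714 = 277.4 t
LOI: 326.8·0.004000 + 359.9·0.5247 + 413.2·0.001000 + 1057·0.01010 + 370.2·0.05050 = 219.9 t
Glass mass = batch − LOI = 2527 − 219.9 = 2307 t (equal to the oxide-mass sum)
each oxide over glass, ×100, is wt %

Glass mass = 2307 t (batch 2527 − LOI 219.9).
Composition: MgO 12.49%, Al2O3 21.70%, SiO2 51.73%, Li2O 2.048%, ZrO2 12.02%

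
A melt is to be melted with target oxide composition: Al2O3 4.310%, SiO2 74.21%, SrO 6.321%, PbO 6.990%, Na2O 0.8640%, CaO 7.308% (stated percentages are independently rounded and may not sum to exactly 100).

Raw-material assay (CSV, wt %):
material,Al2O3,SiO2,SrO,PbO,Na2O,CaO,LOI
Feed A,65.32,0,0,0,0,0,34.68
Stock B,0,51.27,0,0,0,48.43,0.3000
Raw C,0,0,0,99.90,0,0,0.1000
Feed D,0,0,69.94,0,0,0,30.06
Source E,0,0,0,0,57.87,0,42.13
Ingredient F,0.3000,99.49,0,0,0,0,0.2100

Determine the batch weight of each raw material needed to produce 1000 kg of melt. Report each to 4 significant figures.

Batch per 1000 kg melt:
  Feed A: 62.91 kg
  Stock B: 150.9 kg
  Raw C: 69.97 kg
  Feed D: 90.38 kg
  Source E: 14.93 kg
  Ingredient F: 668.1 kg
Total batch = 1057 kg; LOI loss = 57.20 kg; yield = 94.59%

The whole derivation runs at full float precision from first step to last. The intermediate values appear rounded off to 4 significant figures when written out — every reported value is rounded a single time — derived quantities, including yield, ignition loss, the totals, glass mass, the six compositions, are re-derived using the weight values on 1000 kg of glass in full precision exactly as printed in the problem or answer text.
Target masses of each oxide per 1000 kg melt:
  Al2O3: 4.310% × 1000 = 43.10 kg
  SiO2: 74.21% × 1000 = 742.1 kg
  SrO: 6.321% × 1000 = 63.21 kg
  PbO: 6.990% × 1000 = 69.90 kg
  Na2O: 0.8640% × 1000 = 8.640 kg
  CaO: 7.308% × 1000 = 73.08 kg
Per-oxide balance check on the weights just shown, at the basis given (every target is met by its sum up to rounding of the answer):
  Al2O3: 62.91·0.6532 + 668.1·0.003000 = 43.10 kg (target 43.10 kg)
  SiO2: 150.9·0.5127 + 668.1·0.9949 = 742.1 kg (target 742.1 kg)
  SrO: 90.38·0.6994 = 63.21 kg (target 63.21 kg)
  PbO: 69.97·0.9990 = 69.90 kg (target 69.90 kg)
  Na2O: 14.93·0.5787 = 8.640 kg (target 8.640 kg)
  CaO: 150.9·0.4843 = 73.08 kg (target 73.08 kg)
Glass mass check: whole batch net of LOI = 1000 kg (summing oxide targets gives 1000 kg; against the stated basis, 1000 kg — any gap is answer rounding).
Whole-batch sum: Σ batch = 1057 kg; the LOI term Σ batch·LOI equals 57.20 kg; yield: glass divided by total = 94.59%.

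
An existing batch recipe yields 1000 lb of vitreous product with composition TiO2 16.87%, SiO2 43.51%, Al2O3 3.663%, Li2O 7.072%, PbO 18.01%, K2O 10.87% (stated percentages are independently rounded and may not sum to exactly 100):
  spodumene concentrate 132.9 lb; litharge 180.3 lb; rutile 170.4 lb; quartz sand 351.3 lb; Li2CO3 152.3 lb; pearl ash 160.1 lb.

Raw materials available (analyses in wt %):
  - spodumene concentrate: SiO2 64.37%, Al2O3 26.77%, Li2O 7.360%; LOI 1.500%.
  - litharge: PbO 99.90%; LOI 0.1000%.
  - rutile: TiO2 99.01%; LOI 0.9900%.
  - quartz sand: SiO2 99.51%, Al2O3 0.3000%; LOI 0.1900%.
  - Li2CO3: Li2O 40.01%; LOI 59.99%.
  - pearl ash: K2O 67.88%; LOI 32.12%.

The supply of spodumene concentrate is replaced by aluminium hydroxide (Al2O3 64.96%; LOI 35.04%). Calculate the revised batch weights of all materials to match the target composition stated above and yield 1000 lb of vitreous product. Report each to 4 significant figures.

Revised batch per 1000 lb vitreous product:
  aluminium hydroxide: 54.37 lb
  litharge: 180.3 lb
  rutile: 170.4 lb
  quartz sand: 437.2 lb
  Li2CO3: 176.8 lb
  pearl ash: 160.1 lb
Total batch = 1179 lb; LOI loss = 179.2 lb

The intermediate values are shown rounded to four significant digits across the worked steps. Exact precision is held at each step. Each reported figure carries a single rounding — the derived quantities (the totals, net glass mass, LOI, yield, six oxide percentages) are carried starting from the weights at 1000 lb of glass at full float precision exactly as shown in the problem or the answer.
The oxide mass targets at 1000 lb vitreous product:
  TiO2: 16.87% × 1000 = 168.7 lb
  SiO2: 43.51% × 1000 = 435.1 lb
  Al2O3: 3.663% × 1000 = 36.63 lb
  Li2O: 7.072% × 1000 = 70.72 lb
  PbO: 18.01% × 1000 = 180.1 lb
  K2O: 10.87% × 1000 = 108.7 lb
Mass-balance tally per oxide using the reported weights, under the basis named above (oxide sums agree with the targets given rounding of the digits):
  TiO2: 170.4·0.9901 = 168.7 lb (target 168.7 lb)
  SiO2: 437.2·0.9951 = 435.1 lb (target 435.1 lb)
  Al2O3: 54.37·0.6496 + 437.2·0.003000 = 36.63 lb (target 36.63 lb)
  Li2O: 176.8·0.4001 = 70.74 lb (target 70.72 lb)
  PbO: 180.3·0.9990 = 180.1 lb (target 180.1 lb)
  K2O: 160.1·0.6788 = 108.7 lb (target 108.7 lb)
Glass-mass bookkeeping: total charge less LOI = 999.9 lb (the Σ of target masses is 1000 lb; against the stated basis, 1000 lb — rounding explains the deltas).
Summing the batch: Σ batch = 1179 lb; loss to ignition Σ batch·LOI = 179.2 lb; yield = glass ÷ total batch = 84.80%.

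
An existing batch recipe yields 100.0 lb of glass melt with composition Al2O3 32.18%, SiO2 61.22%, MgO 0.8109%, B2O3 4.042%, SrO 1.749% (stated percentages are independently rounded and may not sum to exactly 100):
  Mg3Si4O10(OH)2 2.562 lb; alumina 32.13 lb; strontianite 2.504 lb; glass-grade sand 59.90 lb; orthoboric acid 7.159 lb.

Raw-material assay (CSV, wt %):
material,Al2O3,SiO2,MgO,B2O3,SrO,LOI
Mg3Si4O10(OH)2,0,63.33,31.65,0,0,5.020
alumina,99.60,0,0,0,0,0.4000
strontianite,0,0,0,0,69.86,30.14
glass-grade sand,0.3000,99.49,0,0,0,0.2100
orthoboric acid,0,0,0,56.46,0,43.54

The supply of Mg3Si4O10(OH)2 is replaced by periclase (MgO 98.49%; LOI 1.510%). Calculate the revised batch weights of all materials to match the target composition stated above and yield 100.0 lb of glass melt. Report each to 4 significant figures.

Mid-chain values are shown with 4-significant-figure rounding when written out — every computation keeps exact precision end to end; each reported value takes just one rounding — derived quantities (five oxide percentages, LOI, the totals, net glass mass, the yield) are carried starting from the weights on 100.0 lb of glass in exact precision, as quoted within problem or answer.
Oxide-by-oxide targets in 100.0 lb glass melt:
  Al2O3: 32.18% × 100.0 = 32.18 lb
  SiO2: 61.22% × 100.0 = 61.22 lb
  MgO: 0.8109% × 100.0 = 0.8109 lb
  B2O3: 4.042% × 100.0 = 4.042 lb
  SrO: 1.749% × 100.0 = 1.749 lb
Oxide-by-oxide audit working from each reported weight, per the basis as stated (sums match the target masses inside rounding margins):
  Al2O3: 32.12·0.9960 + 61.53·0.003000 = 32.18 lb (target 32.18 lb)
  SiO2: 61.53·0.9949 = 61.22 lb (target 61.22 lb)
  MgO: 0.8233·0.9849 = 0.8109 lb (target 0.8109 lb)
  B2O3: 7.159·0.5646 = 4.042 lb (target 4.042 lb)
  SrO: 2.504·0.6986 = 1.749 lb (target 1.749 lb)
The glass-mass cross-check: total charge less LOI = 99.99 lb (the targets, summed, come to 100.0 lb; with the basis standing at 100.0 lb — deltas are rounding alone).
Batch grand total — Σ batch = 104.1 lb; the LOI term Σ batch·LOI equals 4.142 lb; yield: glass divided by total = 96.02%.

Revised batch per 100.0 lb glass melt:
  periclase: 0.8233 lb
  alumina: 32.12 lb
  strontianite: 2.504 lb
  glass-grade sand: 61.53 lb
  orthoboric acid: 7.159 lb
Total batch = 104.1 lb; LOI loss = 4.142 lb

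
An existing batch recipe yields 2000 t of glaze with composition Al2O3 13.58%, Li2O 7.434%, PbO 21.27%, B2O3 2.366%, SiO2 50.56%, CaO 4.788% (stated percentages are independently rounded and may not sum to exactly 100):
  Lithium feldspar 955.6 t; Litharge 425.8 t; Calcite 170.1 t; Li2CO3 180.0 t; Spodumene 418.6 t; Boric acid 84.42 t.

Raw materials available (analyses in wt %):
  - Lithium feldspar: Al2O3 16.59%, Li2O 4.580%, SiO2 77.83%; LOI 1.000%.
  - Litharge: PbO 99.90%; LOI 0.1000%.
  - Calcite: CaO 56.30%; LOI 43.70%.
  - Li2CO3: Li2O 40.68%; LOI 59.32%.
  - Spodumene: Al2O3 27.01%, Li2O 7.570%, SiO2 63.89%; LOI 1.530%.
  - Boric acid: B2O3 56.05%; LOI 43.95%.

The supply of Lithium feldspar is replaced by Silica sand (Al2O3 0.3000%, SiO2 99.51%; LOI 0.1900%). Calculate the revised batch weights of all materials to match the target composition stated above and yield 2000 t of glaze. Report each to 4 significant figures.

All internal work carries exact precision at each step — the intermediate values appear, rounded to four significant figures, within the worked lines. Each reported number is rounded once only; the derived quantities are computed from the weighed amounts per 2000 t of glass at exact precision (ignition loss, the six compositions, the yield, totals, glass mass) as given in the question or the answer.
The oxide mass targets at 2000 t glaze:
  Al2O3: 13.58% × 2000 = 271.6 t
  Li2O: 7.434% × 2000 = 148.7 t
  PbO: 21.27% × 2000 = 425.4 t
  B2O3: 2.366% × 2000 = 47.32 t
  SiO2: 50.56% × 2000 = 1011 t
  CaO: 4.788% × 2000 = 95.76 t
A balance pass over the oxides, from the weights as reported, relative to the basis at hand (summed amounts equal target values modulo rounding of the values):
  Al2O3: 373.2·0.003000 + 1001·0.2701 = 271.5 t (target 271.6 t)
  Li2O: 179.1·0.4068 + 1001·0.07570 = 148.6 t (target 148.7 t)
  PbO: 425.8·0.9990 = 425.4 t (target 425.4 t)
  B2O3: 84.42·0.5605 = 47.32 t (target 47.32 t)
  SiO2: 373.2·0.9951 + 1001·0.6389 = 1011 t (target 1011 t)
  CaO: 170.1·0.5630 = 95.77 t (target 95.76 t)
Mass balance on the glass: batch Σ − ignition loss = 1999 t (summing oxide targets gives 2000 t; basis as stated: 2000 t — any gap is answer rounding).
Summing the batch: Σ batch = 2234 t; LOI removed, Σ of batch·LOI: 234.1 t; glass ÷ batch gives a yield of 89.52%.

Revised batch per 2000 t glaze:
  Silica sand: 373.2 t
  Litharge: 425.8 t
  Calcite: 170.1 t
  Li2CO3: 179.1 t
  Spodumene: 1001 t
  Boric acid: 84.42 t
Total batch = 2234 t; LOI loss = 234.1 t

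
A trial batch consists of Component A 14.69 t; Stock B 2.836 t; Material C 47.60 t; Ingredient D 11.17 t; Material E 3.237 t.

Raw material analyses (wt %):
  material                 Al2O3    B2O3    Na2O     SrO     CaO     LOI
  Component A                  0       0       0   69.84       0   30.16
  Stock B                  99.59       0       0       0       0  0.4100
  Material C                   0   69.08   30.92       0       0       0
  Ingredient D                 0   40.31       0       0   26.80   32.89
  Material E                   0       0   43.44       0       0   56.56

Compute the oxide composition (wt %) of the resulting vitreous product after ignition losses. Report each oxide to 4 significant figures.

Glass mass = 69.59 t (batch 79.53 − LOI 9.947).
Composition: Al2O3 4.059%, B2O3 53.72%, Na2O 23.17%, SrO 14.74%, CaO 4.302%

Values along the way appear rounded off to 4 significant figures across the worked steps; the working math holds full precision in every operation. A single rounding completes each reported number — the derived quantities (five oxide percentages, glass mass, LOI, yield, the totals) are rebuilt at full float precision from the weighed amounts on 69.59 t of glass as given in problem or answer.
Oxide-by-oxide delivered mass:
  Al2O3: 2.836·0.9959 = 2.824 t
  B2O3: 47.60·0.6908 + 11.17·0.4031 = 37.38 t
  Na2O: 47.60·0.3092 + 3.237·0.4344 = 16.12 t
  SrO: 14.69·0.6984 = 10.26 t
  CaO: 11.17·0.2680 = 2.994 t
LOI: 14.69·0.3016 + 2.836·0.004100 + 11.17·0.3289 + 3.237·0.5656 = 9.947 t
Glass mass = batch − LOI = 79.53 − 9.947 = 69.59 t (= Σ oxide masses)
each oxide over glass, ×100, is wt %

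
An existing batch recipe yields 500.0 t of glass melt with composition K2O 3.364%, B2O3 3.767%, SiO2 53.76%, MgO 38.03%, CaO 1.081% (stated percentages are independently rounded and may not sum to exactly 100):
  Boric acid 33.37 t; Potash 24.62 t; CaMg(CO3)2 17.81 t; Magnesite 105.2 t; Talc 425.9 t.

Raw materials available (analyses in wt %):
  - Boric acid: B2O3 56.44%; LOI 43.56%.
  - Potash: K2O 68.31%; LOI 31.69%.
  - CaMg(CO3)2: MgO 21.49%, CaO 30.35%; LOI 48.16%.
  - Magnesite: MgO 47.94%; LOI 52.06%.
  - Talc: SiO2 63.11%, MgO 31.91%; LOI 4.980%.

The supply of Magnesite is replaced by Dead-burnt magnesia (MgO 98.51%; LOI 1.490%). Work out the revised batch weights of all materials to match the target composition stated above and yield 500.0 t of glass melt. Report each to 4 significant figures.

Revised batch per 500.0 t glass melt:
  Boric acid: 33.37 t
  Potash: 24.62 t
  CaMg(CO3)2: 17.81 t
  Dead-burnt magnesia: 51.17 t
  Talc: 425.9 t
Total batch = 552.9 t; LOI loss = 52.89 t

Each numeric step runs at full precision at each step — mid-chain values are printed rounded off to 4 significant digits at each printed step; each reported number takes a single rounding. The derived quantities (the yield, the totals, LOI, glass mass, five oxide percentages) are re-derived in full float precision using the weight values for 500.0 t of glass, as they appear in the problem or answer text.
Per-oxide target masses for 500.0 t glass melt:
  K2O: 3.364% × 500.0 = 16.82 t
  B2O3: 3.767% × 500.0 = 18.84 t
  SiO2: 53.76% × 500.0 = 268.8 t
  MgO: 38.03% × 500.0 = 190.2 t
  CaO: 1.081% × 500.0 = 5.405 t
Sums-versus-targets review from the weights as reported, versus the basis set out (each sum matches its target mass up to rounding of the answer):
  K2O: 24.62·0.6831 = 16.82 t (target 16.82 t)
  B2O3: 33.37·0.5644 = 18.83 t (target 18.84 t)
  SiO2: 425.9·0.6311 = 268.8 t (target 268.8 t)
  MgO: 17.81·0.2149 + 51.17·0.9851 + 425.9·0.3191 = 190.1 t (target 190.2 t)
  CaO: 17.81·0.3035 = 5.405 t (target 5.405 t)
Glass mass check: Σ batch − LOI loss = 500.0 t (targets for the oxides total 500.0 t; with the basis standing at 500.0 t — differing by rounding only).
Batch grand total — Σ batch = 552.9 t; loss to ignition Σ batch·LOI = 52.89 t; yield, glass over the total, = 90.43%.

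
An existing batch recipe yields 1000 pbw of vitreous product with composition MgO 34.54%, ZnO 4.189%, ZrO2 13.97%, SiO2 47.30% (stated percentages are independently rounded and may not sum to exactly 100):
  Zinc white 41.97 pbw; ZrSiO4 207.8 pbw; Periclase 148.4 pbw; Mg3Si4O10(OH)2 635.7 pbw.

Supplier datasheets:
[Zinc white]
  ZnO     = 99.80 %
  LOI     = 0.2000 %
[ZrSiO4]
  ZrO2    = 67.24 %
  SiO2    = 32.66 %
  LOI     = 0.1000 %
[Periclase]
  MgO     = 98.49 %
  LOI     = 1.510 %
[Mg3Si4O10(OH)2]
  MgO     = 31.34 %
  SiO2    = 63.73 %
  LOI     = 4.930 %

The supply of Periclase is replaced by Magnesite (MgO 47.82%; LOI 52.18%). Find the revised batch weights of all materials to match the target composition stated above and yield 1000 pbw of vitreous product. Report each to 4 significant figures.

Each numeric step runs at full float precision at all times. The intermediate values appear, with 4-significant-figure rounding, in the printout; every reported result takes a single rounding. The derived quantities are carried in full float precision (LOI, the four compositions, the totals, glass mass, yield) from the batch weights for 1000 pbw of glass, exactly as printed in problem or answer.
Oxide mass targets, per 1000 pbw vitreous product:
  MgO: 34.54% × 1000 = 345.4 pbw
  ZnO: 4.189% × 1000 = 41.89 pbw
  ZrO2: 13.97% × 1000 = 139.7 pbw
  SiO2: 47.30% × 1000 = 473.0 pbw
Verifying the oxide balance per the reported batch figures, per the basis as stated (sum by sum, the targets are met once rounding is allowed for):
  MgO: 305.7·0.4782 + 635.7·0.3134 = 345.4 pbw (target 345.4 pbw)
  ZnO: 41.97·0.9980 = 41.89 pbw (target 41.89 pbw)
  ZrO2: 207.8·0.6724 = 139.7 pbw (target 139.7 pbw)
  SiO2: 207.8·0.3266 + 635.7·0.6373 = 473.0 pbw (target 473.0 pbw)
Mass balance on the glass: total charge less LOI = 1000 pbw (the Σ of target masses is 1000 pbw; against the stated basis, 1000 pbw — a pure rounding effect).
Adding the batch up: Σ batch = 1191 pbw; Σ batch·LOI gives LOI loss = 191.1 pbw; yield = glass ÷ total batch = 83.95%.

Revised batch per 1000 pbw vitreous product:
  Zinc white: 41.97 pbw
  ZrSiO4: 207.8 pbw
  Magnesite: 305.7 pbw
  Mg3Si4O10(OH)2: 635.7 pbw
Total batch = 1191 pbw; LOI loss = 191.1 pbw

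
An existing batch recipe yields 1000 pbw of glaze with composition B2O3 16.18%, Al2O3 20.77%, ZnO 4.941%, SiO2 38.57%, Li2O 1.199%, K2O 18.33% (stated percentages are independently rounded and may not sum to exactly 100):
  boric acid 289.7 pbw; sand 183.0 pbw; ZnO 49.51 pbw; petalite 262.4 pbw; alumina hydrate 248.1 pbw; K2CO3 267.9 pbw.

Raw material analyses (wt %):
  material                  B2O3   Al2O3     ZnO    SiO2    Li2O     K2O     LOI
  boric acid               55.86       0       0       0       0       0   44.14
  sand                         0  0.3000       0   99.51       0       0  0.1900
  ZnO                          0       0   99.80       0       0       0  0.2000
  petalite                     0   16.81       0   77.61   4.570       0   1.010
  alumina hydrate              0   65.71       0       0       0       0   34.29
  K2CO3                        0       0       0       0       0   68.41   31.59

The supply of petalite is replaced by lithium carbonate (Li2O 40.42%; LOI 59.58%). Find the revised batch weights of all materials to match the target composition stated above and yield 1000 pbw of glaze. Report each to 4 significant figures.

Each numeric step holds exact precision in all steps. Intermediates are printed with 4-significant-figure rounding between the steps; each reported number takes just one rounding; derived quantities (LOI, six oxide percentages, yield, totals, glass mass) are re-derived using the weight values at 1000 pbw of glass at exact precision as quoted within problem or answer.
Oxide-by-oxide targets in 1000 pbw glaze:
  B2O3: 16.18% × 1000 = 161.8 pbw
  Al2O3: 20.77% × 1000 = 207.7 pbw
  ZnO: 4.941% × 1000 = 49.41 pbw
  SiO2: 38.57% × 1000 = 385.7 pbw
  Li2O: 1.199% × 1000 = 11.99 pbw
  K2O: 18.33% × 1000 = 183.3 pbw
Balance tally, oxide-wise, working from each reported weight, at the basis given (oxide sums agree with the targets once rounding is allowed for):
  B2O3: 289.7·0.5586 = 161.8 pbw (target 161.8 pbw)
  Al2O3: 387.6·0.003000 + 314.3·0.6571 = 207.7 pbw (target 207.7 pbw)
  ZnO: 49.51·0.9980 = 49.41 pbw (target 49.41 pbw)
  SiO2: 387.6·0.9951 = 385.7 pbw (target 385.7 pbw)
  Li2O: 29.66·0.4042 = 11.99 pbw (target 11.99 pbw)
  K2O: 267.9·0.6841 = 183.3 pbw (target 183.3 pbw)
Auditing the glass mass value: total charge less LOI = 999.9 pbw (the Σ of target masses is 999.9 pbw; against the stated basis, 1000 pbw — gaps are rounding artifacts).
Summing the batch: Σ batch = 1339 pbw; loss to ignition Σ batch·LOI = 338.8 pbw; yield, glass over the total, = 74.69%.

Revised batch per 1000 pbw glaze:
  boric acid: 289.7 pbw
  sand: 387.6 pbw
  ZnO: 49.51 pbw
  lithium carbonate: 29.66 pbw
  alumina hydrate: 314.3 pbw
  K2CO3: 267.9 pbw
Total batch = 1339 pbw; LOI loss = 338.8 pbw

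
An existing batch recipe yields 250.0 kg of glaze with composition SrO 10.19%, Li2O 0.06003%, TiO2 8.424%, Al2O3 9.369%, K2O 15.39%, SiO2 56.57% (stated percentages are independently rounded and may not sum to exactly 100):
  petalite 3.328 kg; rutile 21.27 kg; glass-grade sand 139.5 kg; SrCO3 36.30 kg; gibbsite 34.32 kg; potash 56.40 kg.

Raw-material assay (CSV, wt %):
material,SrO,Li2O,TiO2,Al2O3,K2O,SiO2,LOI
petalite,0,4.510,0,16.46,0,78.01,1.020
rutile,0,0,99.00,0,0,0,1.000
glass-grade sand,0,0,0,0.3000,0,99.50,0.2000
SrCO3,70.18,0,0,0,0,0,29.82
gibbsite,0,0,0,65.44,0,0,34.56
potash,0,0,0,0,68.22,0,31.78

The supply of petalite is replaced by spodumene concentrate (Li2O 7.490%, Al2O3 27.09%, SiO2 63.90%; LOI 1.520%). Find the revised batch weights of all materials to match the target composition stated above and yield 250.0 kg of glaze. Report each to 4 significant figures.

Every computation maintains full float precision in every operation. Mid-chain values are printed (rounded to four significant figures) as written; a single rounding finalizes each reported number — the derived quantities (LOI, totals, yield, glass mass, the six compositions) are recomputed at exact precision from the weighed amounts for 250.0 kg of glass, as written in the question or the answer.
Target oxide masses per 250.0 kg glaze:
  SrO: 10.19% × 250.0 = 25.48 kg
  Li2O: 0.06003% × 250.0 = 0.1501 kg
  TiO2: 8.424% × 250.0 = 21.06 kg
  Al2O3: 9.369% × 250.0 = 23.42 kg
  K2O: 15.39% × 250.0 = 38.48 kg
  SiO2: 56.57% × 250.0 = 141.4 kg
Per-oxide balance check on the weights just shown, at the basis given (sum by sum, the targets are met within answer rounding):
  SrO: 36.30·0.7018 = 25.48 kg (target 25.48 kg)
  Li2O: 2.004·0.07490 = 0.1501 kg (target 0.1501 kg)
  TiO2: 21.27·0.9900 = 21.06 kg (target 21.06 kg)
  Al2O3: 2.004·0.2709 + 140.8·0.003000 + 34.32·0.6544 = 23.42 kg (target 23.42 kg)
  K2O: 56.40·0.6822 = 38.48 kg (target 38.48 kg)
  SiO2: 2.004·0.6390 + 140.8·0.9950 = 141.4 kg (target 141.4 kg)
Glass-mass closure: total charge less LOI = 250.0 kg (summing oxide targets gives 250.0 kg; basis as stated: 250.0 kg — deltas are rounding alone).
Whole-batch sum: Σ batch = 291.1 kg; LOI loss = Σ batch·LOI = 41.13 kg; yield: glass divided by total = 85.87%.

Revised batch per 250.0 kg glaze:
  spodumene concentrate: 2.004 kg
  rutile: 21.27 kg
  glass-grade sand: 140.8 kg
  SrCO3: 36.30 kg
  gibbsite: 34.32 kg
  potash: 56.40 kg
Total batch = 291.1 kg; LOI loss = 41.13 kg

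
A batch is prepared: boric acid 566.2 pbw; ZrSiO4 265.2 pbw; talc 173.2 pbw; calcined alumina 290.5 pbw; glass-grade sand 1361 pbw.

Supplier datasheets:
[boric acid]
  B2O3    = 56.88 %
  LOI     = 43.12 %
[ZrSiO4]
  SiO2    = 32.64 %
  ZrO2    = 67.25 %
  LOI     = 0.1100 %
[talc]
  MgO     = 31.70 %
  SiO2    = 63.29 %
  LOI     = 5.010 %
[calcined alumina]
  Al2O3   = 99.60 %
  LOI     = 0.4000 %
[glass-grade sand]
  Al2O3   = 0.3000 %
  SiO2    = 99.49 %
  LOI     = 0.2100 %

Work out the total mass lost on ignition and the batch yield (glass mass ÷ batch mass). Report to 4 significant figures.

Intermediates appear rounded to four significant figures between the steps. All arithmetic carries full float precision in all steps. Each reported value takes a single rounding — the derived quantities (ignition loss, the yield, net glass mass, the five compositions, totals) are re-derived in exact precision using the weight values at 2399 pbw of glass precisely as stated by the question or the answer.
Each material's LOI contribution:
  boric acid: 566.2 × 0.4312 = 244.1 pbw
  ZrSiO4: 265.2 × 0.001100 = 0.2917 pbw
  talc: 173.2 × 0.05010 = 8.677 pbw
  calcined alumina: 290.5 × 0.004000 = 1.162 pbw
  glass-grade sand: 1361 × 0.002100 = 2.858 pbw
Total LOI = 257.1 pbw
Glass = batch − LOI = 2656 − 257.1 = 2399 pbw

LOI loss = 257.1 pbw; glass = 2399 pbw; yield = 90.32%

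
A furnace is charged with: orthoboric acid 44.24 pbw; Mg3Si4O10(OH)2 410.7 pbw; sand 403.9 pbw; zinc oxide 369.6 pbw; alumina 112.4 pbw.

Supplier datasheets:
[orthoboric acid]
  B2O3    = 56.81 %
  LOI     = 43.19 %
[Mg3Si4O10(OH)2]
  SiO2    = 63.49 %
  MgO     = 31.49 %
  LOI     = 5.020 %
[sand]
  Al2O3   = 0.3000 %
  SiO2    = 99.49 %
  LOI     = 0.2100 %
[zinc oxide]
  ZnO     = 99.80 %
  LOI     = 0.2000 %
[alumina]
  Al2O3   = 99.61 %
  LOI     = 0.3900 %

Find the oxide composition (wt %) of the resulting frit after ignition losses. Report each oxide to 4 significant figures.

Glass mass = 1299 pbw (batch 1341 − LOI 41.75).
Composition: Al2O3 8.712%, ZnO 28.39%, SiO2 51.00%, MgO 9.955%, B2O3 1.935%

Each numeric step holds full precision in all steps; intermediates are shown rounded to four significant digits when written out; every reported number is rounded exactly once; the derived quantities are carried in full float precision (five oxide percentages, glass mass, totals, yield, ignition loss) from the batch weights per 1299 pbw of glass, as written in either problem or answer.
What the batch supplies per oxide:
  Al2O3: 403.9·0.003000 + 112.4·0.9961 = 113.2 pbw
  ZnO: 369.6·0.9980 = 368.9 pbw
  SiO2: 410.7·0.6349 + 403.9·0.9949 = 662.6 pbw
  MgO: 410.7·0.3149 = 129.3 pbw
  B2O3: 44.24·0.5681 = 25.13 pbw
LOI: 44.24·0.4319 + 410.7·0.05020 + 403.9·0.002100 + 369.6·0.002000 + 112.4·0.003900 = 41.75 pbw
Glass mass = batch − LOI = 1341 − 41.75 = 1299 pbw (the oxide masses sum to this)
oxide / glass × 100 gives the wt %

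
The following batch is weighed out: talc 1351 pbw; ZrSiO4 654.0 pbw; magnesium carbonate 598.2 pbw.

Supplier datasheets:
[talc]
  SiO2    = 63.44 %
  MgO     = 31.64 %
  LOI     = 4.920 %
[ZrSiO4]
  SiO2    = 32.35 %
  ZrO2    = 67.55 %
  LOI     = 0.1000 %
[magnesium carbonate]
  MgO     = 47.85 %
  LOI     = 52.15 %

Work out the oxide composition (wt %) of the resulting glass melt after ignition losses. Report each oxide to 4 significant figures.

The whole derivation runs at full float precision from start to finish. Working values appear, rounded to four significant digits, between the steps. Each reported figure takes exactly one rounding. Derived quantities (three oxide percentages, LOI, the totals, yield, glass mass) are re-derived from the batch weights per 2224 pbw of glass at exact precision as given in question or answer.
Per-oxide mass from batch:
  SiO2: 1351·0.6344 + 654.0·0.3235 = 1069 pbw
  MgO: 1351·0.3164 + 598.2·0.4785 = 713.7 pbw
  ZrO2: 654.0·0.6755 = 441.8 pbw
LOI: 1351·0.04920 + 654.0·0.001000 + 598.2·0.5215 = 379.1 pbw
Resulting glass, batch − LOI: 2603 − 379.1 = 2224 pbw (consistent with Σ oxide mass)
oxide / glass × 100 gives the wt %

Glass mass = 2224 pbw (batch 2603 − LOI 379.1).
Composition: SiO2 48.05%, MgO 32.09%, ZrO2 19.86%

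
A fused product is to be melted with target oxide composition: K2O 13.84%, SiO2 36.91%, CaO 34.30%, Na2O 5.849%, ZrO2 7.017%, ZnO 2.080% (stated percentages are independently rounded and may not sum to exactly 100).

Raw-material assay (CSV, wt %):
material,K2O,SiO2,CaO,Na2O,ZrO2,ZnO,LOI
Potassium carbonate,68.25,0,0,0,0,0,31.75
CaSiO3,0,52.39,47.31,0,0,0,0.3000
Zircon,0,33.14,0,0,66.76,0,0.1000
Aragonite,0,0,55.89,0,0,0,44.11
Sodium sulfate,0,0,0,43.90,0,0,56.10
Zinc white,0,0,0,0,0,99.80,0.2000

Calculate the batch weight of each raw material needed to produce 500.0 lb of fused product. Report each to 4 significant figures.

Batch per 500.0 lb fused product:
  Potassium carbonate: 101.4 lb
  CaSiO3: 319.0 lb
  Zircon: 52.55 lb
  Aragonite: 36.81 lb
  Sodium sulfate: 66.62 lb
  Zinc white: 10.42 lb
Total batch = 586.8 lb; LOI loss = 86.84 lb; yield = 85.20%

The whole derivation keeps full float precision throughout — rounding to four significant digits extends to every mid-chain value as shown; every reported number is rounded exactly once; the derived quantities, which include ignition loss, the yield, net glass mass, six oxide percentages, totals, are rebuilt at exact precision, as set out in problem or answer, using the weight values at 500.0 lb of glass.
Oxide mass targets, per 500.0 lb fused product:
  K2O: 13.84% × 500.0 = 69.20 lb
  SiO2: 36.91% × 500.0 = 184.6 lb
  CaO: 34.30% × 500.0 = 171.5 lb
  Na2O: 5.849% × 500.0 = 29.24 lb
  ZrO2: 7.017% × 500.0 = 35.08 lb
  ZnO: 2.080% × 500.0 = 10.40 lb
A balance pass over the oxides, per the reported batch figures, relative to the basis at hand (every target is met by its sum given rounding of the digits):
  K2O: 101.4·0.6825 = 69.21 lb (target 69.20 lb)
  SiO2: 319.0·0.5239 + 52.55·0.3314 = 184.5 lb (target 184.6 lb)
  CaO: 319.0·0.4731 + 36.81·0.5589 = 171.5 lb (target 171.5 lb)
  Na2O: 66.62·0.4390 = 29.25 lb (target 29.24 lb)
  ZrO2: 52.55·0.6676 = 35.08 lb (target 35.08 lb)
  ZnO: 10.42·0.9980 = 10.40 lb (target 10.40 lb)
Auditing the glass mass value: net batch after ignition = 500.0 lb (summing oxide targets gives 500.0 lb; with the basis standing at 500.0 lb — any gap is answer rounding).
Whole-batch sum: Σ batch = 586.8 lb; LOI removed, Σ of batch·LOI: 86.84 lb; yield: glass divided by total = 85.20%.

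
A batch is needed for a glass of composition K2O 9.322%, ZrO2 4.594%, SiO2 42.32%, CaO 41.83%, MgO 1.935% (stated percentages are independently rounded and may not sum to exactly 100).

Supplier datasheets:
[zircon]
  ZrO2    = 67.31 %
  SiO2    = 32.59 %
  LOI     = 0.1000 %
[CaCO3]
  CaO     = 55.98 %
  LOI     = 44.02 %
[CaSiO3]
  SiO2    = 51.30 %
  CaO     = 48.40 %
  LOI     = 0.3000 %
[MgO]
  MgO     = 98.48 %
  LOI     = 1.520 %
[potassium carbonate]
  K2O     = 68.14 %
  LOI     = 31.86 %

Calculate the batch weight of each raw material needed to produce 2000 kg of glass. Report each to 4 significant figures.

All internal work maintains exact precision from first step to last — the intermediate values appear rounded off to 4 significant digits in the working; each reported number carries a single rounding. Derived quantities (the totals, five oxide percentages, ignition loss, yield, net glass mass) are computed from the weighed amounts for 2000 kg of glass at exact precision as written in either problem or answer.
Target masses of each oxide per 2000 kg glass:
  K2O: 9.322% × 2000 = 186.4 kg
  ZrO2: 4.594% × 2000 = 91.88 kg
  SiO2: 42.32% × 2000 = 846.4 kg
  CaO: 41.83% × 2000 = 836.6 kg
  MgO: 1.935% × 2000 = 38.70 kg
Per-oxide balance check with the batch weights as given, at the basis given (each sum matches its target mass net of answer rounding effects):
  K2O: 273.6·0.6814 = 186.4 kg (target 186.4 kg)
  ZrO2: 136.5·0.6731 = 91.88 kg (target 91.88 kg)
  SiO2: 136.5·0.3259 + 1563·0.5130 = 846.3 kg (target 846.4 kg)
  CaO: 142.9·0.5598 + 1563·0.4840 = 836.5 kg (target 836.6 kg)
  MgO: 39.30·0.9848 = 38.70 kg (target 38.70 kg)
Glass mass check: the batch minus its LOI: 2000 kg (targets for the oxides total 2000 kg; basis as stated: 2000 kg — rounding explains the deltas).
Whole-batch sum: Σ batch = 2155 kg; the LOI term Σ batch·LOI equals 155.5 kg; glass ÷ batch gives a yield of 92.79%.

Batch per 2000 kg glass:
  zircon: 136.5 kg
  CaCO3: 142.9 kg
  CaSiO3: 1563 kg
  MgO: 39.30 kg
  potassium carbonate: 273.6 kg
Total batch = 2155 kg; LOI loss = 155.5 kg; yield = 92.79%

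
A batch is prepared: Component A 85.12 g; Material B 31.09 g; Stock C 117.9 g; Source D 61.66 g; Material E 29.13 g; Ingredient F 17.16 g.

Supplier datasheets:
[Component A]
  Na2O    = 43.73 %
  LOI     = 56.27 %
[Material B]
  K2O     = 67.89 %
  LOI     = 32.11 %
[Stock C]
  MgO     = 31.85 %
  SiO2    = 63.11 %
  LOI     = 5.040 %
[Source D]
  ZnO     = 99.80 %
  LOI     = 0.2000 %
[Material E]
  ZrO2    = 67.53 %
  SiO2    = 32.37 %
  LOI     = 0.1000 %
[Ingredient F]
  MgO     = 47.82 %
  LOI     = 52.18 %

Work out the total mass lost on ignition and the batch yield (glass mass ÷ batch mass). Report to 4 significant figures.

Intermediates appear (rounded to four significant figures) across the worked steps — all internal work holds exact precision from first step to last. Each reported number is rounded once only; all derived quantities (six oxide percentages, yield, net glass mass, LOI, totals) are carried from the batch weights for 269.1 g of glass at full precision as written in the problem or answer text.
Loss on ignition, line by line:
  Component A: 85.12 × 0.5627 = 47.90 g
  Material B: 31.09 × 0.3211 = 9.983 g
  Stock C: 117.9 × 0.05040 = 5.942 g
  Source D: 61.66 × 0.002000 = 0.1233 g
  Material E: 29.13 × 0.001000 = 0.02913 g
  Ingredient F: 17.16 × 0.5218 = 8.954 g
Total LOI = 72.93 g
Glass = batch − LOI = 342.1 − 72.93 = 269.1 g

LOI loss = 72.93 g; glass = 269.1 g; yield = 78.68%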